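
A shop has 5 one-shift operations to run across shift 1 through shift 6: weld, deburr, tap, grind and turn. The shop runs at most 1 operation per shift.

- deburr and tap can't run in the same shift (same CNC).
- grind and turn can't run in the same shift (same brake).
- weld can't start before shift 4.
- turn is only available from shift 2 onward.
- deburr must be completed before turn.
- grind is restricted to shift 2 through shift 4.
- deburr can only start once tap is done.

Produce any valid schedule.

turn in shift 5; weld in shift 4; deburr in shift 3; grind in shift 2; tap in shift 1

Checking: deburr(shift 3) before turn(shift 5); tap(shift 1) before deburr(shift 3); grind(shift 2) != turn(shift 5); deburr(shift 3) != tap(shift 1); weld=shift 4 in [shift 4,shift 6]; grind=shift 2 in [shift 2,shift 4]; turn=shift 5 in [shift 2,shift 6]; max 1 per shift (cap 1).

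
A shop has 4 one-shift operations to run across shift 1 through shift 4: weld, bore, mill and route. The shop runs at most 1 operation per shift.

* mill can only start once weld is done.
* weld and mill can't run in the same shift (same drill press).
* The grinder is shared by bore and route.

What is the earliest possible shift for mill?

shift 2

Precedence pushes mill to at least shift 2.
mill at shift 2 is achievable: weld -> shift 1, bore -> shift 3, route -> shift 4, mill -> shift 2.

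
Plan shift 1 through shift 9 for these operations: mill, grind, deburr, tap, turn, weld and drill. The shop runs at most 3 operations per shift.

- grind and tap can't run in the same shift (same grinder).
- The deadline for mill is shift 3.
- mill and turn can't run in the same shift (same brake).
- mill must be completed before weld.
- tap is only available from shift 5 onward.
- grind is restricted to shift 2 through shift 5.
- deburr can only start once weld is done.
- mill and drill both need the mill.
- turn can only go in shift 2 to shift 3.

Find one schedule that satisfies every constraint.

drill in shift 3, mill in shift 1, tap in shift 5, grind in shift 2, turn in shift 2, deburr in shift 3, weld in shift 2

Checking: weld(shift 2) before deburr(shift 3); mill(shift 1) before weld(shift 2); mill(shift 1) != drill(shift 3); mill(shift 1) != turn(shift 2); grind(shift 2) != tap(shift 5); tap=shift 5 in [shift 5,shift 9]; turn=shift 2 in [shift 2,shift 3]; grind=shift 2 in [shift 2,shift 5]; mill=shift 1 in [shift 1,shift 3]; max 3 per shift (cap 3).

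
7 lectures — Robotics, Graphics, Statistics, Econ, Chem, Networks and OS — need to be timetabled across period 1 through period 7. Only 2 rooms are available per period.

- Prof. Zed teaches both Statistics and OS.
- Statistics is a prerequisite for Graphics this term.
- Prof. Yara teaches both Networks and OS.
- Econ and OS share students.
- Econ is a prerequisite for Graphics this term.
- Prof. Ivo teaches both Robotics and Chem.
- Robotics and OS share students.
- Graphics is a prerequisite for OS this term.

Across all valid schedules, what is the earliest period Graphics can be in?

period 2

Precedence pushes Graphics to at least period 2; downstream work caps Graphics at period 6.
Graphics at period 2 is achievable: Chem=period 3, OS=period 3, Econ=period 1, Graphics=period 2, Statistics=period 1, Networks=period 4, Robotics=period 2.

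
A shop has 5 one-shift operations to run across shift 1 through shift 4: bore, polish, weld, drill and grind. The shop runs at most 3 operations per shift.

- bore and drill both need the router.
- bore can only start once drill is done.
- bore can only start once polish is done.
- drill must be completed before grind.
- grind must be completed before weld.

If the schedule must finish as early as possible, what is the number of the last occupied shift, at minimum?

The precedence chain requires at least 3 distinct shifts.
With at most 3 per shift and 5 operations, at least 2 shifts are needed.
3 works (last occupied shift: shift 3): for example bore in shift 2; polish in shift 1; weld in shift 3; grind in shift 2; drill in shift 1.

3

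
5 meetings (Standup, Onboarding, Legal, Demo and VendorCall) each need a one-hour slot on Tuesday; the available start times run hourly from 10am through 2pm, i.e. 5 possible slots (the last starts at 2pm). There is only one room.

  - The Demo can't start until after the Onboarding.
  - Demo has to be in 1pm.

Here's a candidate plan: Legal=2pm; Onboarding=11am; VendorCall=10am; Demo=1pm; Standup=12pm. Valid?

Yes

The Demo can't start until after the Onboarding — holds.
There is only one room — holds.
Demo has to be in 1pm — holds.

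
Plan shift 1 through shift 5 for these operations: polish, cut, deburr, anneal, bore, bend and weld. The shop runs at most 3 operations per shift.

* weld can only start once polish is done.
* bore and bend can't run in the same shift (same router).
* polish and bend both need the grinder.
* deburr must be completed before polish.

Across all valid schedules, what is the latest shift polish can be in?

shift 4

Precedence pushes polish to at least shift 2; downstream work caps polish at shift 4.
polish at shift 4 is achievable: bend=shift 3, cut=shift 1, anneal=shift 1, bore=shift 2, weld=shift 5, polish=shift 4, deburr=shift 1.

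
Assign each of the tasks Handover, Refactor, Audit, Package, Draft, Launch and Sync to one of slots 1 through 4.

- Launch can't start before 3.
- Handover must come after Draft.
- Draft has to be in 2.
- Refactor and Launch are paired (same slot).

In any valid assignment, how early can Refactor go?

3

Refactor must be in the same slot as Launch, which can't be before 3, so Refactor is at least 3.
Refactor at 3 is achievable: Draft -> 2, Audit -> 1, Package -> 1, Sync -> 1, Handover -> 3, Launch -> 3, Refactor -> 3.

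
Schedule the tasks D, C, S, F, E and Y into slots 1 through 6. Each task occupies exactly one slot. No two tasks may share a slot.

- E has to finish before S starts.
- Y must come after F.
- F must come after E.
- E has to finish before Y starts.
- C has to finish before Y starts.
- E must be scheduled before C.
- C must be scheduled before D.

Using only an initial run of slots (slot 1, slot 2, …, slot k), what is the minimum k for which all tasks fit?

6

The precedence chain requires at least 3 distinct slots.
With at most 1 per slot and 6 tasks, at least 6 slots are needed.
6 works (last occupied slot: 6): for example C in 2, Y in 4, D in 5, S in 6, E in 1, F in 3.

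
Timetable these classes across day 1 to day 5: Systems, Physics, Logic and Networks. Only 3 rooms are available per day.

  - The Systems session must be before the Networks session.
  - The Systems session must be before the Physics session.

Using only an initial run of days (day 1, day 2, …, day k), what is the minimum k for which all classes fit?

2

The precedence chain requires at least 2 distinct days.
With at most 3 per day and 4 classes, at least 2 days are needed.
2 works (last occupied day: day 2): for example Logic=day 1, Networks=day 2, Physics=day 2, Systems=day 1.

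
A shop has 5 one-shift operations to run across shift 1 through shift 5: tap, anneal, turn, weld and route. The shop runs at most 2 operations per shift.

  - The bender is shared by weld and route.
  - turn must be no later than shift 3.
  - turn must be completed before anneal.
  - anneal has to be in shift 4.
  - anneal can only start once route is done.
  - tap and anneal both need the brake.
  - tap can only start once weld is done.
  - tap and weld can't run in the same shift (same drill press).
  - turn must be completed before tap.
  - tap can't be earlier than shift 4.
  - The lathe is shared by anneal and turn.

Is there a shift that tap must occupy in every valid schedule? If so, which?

shift 5

tap's window is shift 4–shift 5.
anneal is fixed at shift 4, and tap can't share a shift with anneal.
So tap must be shift 5.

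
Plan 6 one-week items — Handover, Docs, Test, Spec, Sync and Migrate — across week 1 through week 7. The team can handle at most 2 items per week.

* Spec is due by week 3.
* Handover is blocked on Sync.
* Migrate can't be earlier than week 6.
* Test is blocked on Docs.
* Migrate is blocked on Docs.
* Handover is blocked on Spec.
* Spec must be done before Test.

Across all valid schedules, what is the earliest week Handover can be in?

Precedence pushes Handover to at least week 2.
Handover at week 2 is achievable: Handover -> week 2; Docs -> week 2; Migrate -> week 6; Test -> week 3; Spec -> week 1; Sync -> week 1.

week 2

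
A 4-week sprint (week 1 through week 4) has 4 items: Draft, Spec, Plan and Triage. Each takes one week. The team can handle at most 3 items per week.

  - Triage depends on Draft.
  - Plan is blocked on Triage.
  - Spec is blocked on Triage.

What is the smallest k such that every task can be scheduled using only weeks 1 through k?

The precedence chain requires at least 3 distinct weeks.
With at most 3 per week and 4 tasks, at least 2 weeks are needed.
3 works (last occupied week: week 3): for example Draft in week 1, Plan in week 3, Spec in week 3, Triage in week 2.

3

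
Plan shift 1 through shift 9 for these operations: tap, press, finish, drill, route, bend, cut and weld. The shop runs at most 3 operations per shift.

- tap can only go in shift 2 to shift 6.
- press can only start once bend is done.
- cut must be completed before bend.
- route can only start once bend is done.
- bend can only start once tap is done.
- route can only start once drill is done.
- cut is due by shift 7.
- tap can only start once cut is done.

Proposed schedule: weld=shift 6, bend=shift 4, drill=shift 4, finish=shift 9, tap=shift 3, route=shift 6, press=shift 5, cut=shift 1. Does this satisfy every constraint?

Valid

The shop runs at most 3 operations per shift — holds.
press can only start once bend is done — holds.
tap can only start once cut is done — holds.
tap can only go in shift 2 to shift 6 — holds.
cut must be completed before bend — holds.
route can only start once bend is done — holds.
bend can only start once tap is done — holds.
route can only start once drill is done — holds.
cut is due by shift 7 — holds.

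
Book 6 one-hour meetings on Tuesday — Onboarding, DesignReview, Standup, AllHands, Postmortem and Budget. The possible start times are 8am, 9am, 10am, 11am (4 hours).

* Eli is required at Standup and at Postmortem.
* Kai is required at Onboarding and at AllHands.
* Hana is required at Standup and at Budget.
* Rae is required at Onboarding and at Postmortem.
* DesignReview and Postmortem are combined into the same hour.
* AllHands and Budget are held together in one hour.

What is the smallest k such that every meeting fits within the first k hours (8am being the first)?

Could 1 hour be enough, i.e. nothing placed later than 8am? No: AllHands can't share with Onboarding (8am) → nothing is left.
So 1 hour is not enough.
2 works (last occupied hour: 9am): for example Standup -> 8am; AllHands -> 9am; Budget -> 9am; DesignReview -> 9am; Onboarding -> 8am; Postmortem -> 9am.

2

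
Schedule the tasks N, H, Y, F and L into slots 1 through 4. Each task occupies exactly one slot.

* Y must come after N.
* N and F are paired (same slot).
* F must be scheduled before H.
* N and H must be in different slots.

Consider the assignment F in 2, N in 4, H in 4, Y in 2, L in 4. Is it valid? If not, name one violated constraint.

F must be scheduled before H — holds.
Y must come after N — violated.
N and H must be in different slots — violated.
N and F are paired (same slot) — violated.

Invalid. Y must come after N.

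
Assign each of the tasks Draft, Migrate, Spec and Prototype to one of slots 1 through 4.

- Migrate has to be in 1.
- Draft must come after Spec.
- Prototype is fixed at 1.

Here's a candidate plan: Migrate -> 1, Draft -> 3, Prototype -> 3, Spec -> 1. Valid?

Prototype is fixed at 1 — violated.
Draft must come after Spec — holds.
Migrate has to be in 1 — holds.

Invalid. Prototype is fixed at 1.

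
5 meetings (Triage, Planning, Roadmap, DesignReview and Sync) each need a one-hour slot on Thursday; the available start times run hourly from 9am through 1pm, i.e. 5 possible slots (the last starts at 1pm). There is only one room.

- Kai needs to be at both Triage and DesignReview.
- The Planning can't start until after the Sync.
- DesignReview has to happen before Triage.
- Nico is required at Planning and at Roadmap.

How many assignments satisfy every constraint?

30

Splitting on Triage: it can be 10am (3), 11am (6), 12pm (9), 1pm (12). Listing each branch's schedules as (Planning, Roadmap, DesignReview, Sync):
Triage=10am: (12pm,1pm,9am,11am) (1pm,11am,9am,12pm) (1pm,12pm,9am,11am) — 3.
Triage=11am: (12pm,1pm,9am,10am) (12pm,1pm,10am,9am) (1pm,9am,10am,12pm) (1pm,10am,9am,12pm) (1pm,12pm,9am,10am) (1pm,12pm,10am,9am) — 6.
Triage=12pm: (10am,1pm,11am,9am) (11am,1pm,9am,10am) (11am,1pm,10am,9am) (1pm,9am,10am,11am) (1pm,9am,11am,10am) (1pm,10am,9am,11am) (1pm,10am,11am,9am) (1pm,11am,9am,10am) (1pm,11am,10am,9am) — 9.
Triage=1pm: (10am,11am,12pm,9am) (10am,12pm,11am,9am) (11am,9am,12pm,10am) (11am,10am,12pm,9am) (11am,12pm,9am,10am) (11am,12pm,10am,9am) (12pm,9am,10am,11am) (12pm,9am,11am,10am) (12pm,10am,9am,11am) (12pm,10am,11am,9am) (12pm,11am,9am,10am) (12pm,11am,10am,9am) — 12.
Summing: 3 + 6 + 9 + 12 = 30.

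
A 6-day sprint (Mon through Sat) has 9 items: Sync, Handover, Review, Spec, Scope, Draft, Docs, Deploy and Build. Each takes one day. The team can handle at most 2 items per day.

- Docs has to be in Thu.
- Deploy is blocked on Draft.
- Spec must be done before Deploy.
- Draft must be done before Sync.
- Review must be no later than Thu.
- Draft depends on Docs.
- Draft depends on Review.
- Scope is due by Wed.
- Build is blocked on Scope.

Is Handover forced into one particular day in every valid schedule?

No

Handover can be Mon (e.g. Build -> Wed; Scope -> Mon; Draft -> Fri; Deploy -> Sat; Handover -> Mon; Spec -> Tue; Docs -> Thu; Sync -> Sat; Review -> Tue) or Tue (e.g. Draft -> Fri, Build -> Wed, Docs -> Thu, Sync -> Sat, Deploy -> Sat, Spec -> Tue, Scope -> Mon, Review -> Mon, Handover -> Tue).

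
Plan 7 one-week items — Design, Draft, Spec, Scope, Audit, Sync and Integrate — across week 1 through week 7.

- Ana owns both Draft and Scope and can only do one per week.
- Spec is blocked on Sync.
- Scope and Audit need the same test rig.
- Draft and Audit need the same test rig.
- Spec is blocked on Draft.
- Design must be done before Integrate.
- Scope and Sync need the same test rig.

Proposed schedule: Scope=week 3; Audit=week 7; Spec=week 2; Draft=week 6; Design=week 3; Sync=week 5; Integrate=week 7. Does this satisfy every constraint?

Scope and Audit need the same test rig — holds.
Ana owns both Draft and Scope and can only do one per week — holds.
Design must be done before Integrate — holds.
Draft and Audit need the same test rig — holds.
Spec is blocked on Sync — violated.
Spec is blocked on Draft — violated.
Scope and Sync need the same test rig — holds.

No. Spec is blocked on Draft is not satisfied.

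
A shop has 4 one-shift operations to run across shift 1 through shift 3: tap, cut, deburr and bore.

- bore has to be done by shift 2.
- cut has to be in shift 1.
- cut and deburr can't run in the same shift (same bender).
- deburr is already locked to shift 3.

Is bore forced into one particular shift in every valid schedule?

No

bore can be shift 1 (e.g. bore=shift 1; cut=shift 1; deburr=shift 3; tap=shift 1) or shift 2 (e.g. tap -> shift 1; cut -> shift 1; deburr -> shift 3; bore -> shift 2).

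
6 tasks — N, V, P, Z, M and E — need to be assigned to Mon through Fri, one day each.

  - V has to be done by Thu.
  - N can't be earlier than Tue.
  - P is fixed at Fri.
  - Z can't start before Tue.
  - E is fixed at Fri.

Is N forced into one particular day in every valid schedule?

No

N can be Tue (e.g. V in Mon; N in Tue; P in Fri; E in Fri; Z in Tue; M in Mon) or Wed (e.g. P -> Fri; M -> Mon; Z -> Tue; E -> Fri; V -> Mon; N -> Wed).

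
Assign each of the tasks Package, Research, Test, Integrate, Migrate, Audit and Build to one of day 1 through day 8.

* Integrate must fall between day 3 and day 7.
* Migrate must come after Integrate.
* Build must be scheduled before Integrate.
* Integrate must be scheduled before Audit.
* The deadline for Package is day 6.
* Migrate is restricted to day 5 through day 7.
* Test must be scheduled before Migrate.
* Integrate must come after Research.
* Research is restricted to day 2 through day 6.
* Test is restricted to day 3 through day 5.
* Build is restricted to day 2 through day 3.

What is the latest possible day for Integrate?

day 6

Integrate is available from day 3; Integrate's own window allows nothing later than day 7; downstream work caps Integrate at day 6.
Integrate at day 6 is achievable: Migrate in day 7, Package in day 1, Research in day 2, Integrate in day 6, Test in day 3, Audit in day 7, Build in day 2.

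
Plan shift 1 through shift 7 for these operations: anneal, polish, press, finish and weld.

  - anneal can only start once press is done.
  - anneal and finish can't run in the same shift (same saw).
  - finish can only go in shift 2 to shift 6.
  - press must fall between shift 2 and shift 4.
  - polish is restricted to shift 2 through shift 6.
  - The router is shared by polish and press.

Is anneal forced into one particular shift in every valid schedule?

No

anneal can be shift 3 (e.g. finish in shift 2, polish in shift 3, weld in shift 1, anneal in shift 3, press in shift 2) or shift 4 (e.g. finish in shift 2; press in shift 2; weld in shift 1; anneal in shift 4; polish in shift 3).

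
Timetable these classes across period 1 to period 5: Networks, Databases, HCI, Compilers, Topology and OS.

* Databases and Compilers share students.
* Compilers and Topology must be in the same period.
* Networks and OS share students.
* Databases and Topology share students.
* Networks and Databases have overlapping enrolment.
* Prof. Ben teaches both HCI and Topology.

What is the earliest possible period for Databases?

Databases at period 1 is achievable: HCI -> period 1, Topology -> period 2, Databases -> period 1, Networks -> period 2, Compilers -> period 2, OS -> period 1.

period 1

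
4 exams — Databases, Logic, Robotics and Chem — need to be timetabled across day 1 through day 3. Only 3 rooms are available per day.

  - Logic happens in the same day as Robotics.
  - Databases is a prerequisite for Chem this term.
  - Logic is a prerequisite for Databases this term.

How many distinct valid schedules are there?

Enumerating: Chem=day 3, Robotics=day 1, Databases=day 2, Logic=day 1.

1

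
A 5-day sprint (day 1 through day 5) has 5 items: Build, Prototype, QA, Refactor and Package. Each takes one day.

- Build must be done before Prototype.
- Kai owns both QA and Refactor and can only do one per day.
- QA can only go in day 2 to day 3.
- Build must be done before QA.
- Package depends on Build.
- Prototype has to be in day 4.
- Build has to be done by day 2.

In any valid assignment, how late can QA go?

day 3

QA is available from day 2; QA's own window allows nothing later than day 3.
QA at day 3 is achievable: Refactor -> day 1, Build -> day 1, QA -> day 3, Prototype -> day 4, Package -> day 2.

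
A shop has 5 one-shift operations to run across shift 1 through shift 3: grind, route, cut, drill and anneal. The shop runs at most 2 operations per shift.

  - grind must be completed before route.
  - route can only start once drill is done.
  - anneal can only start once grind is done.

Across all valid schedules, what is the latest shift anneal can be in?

Precedence pushes anneal to at least shift 2.
anneal at shift 3 is achievable: route in shift 2; anneal in shift 3; cut in shift 2; grind in shift 1; drill in shift 1.

shift 3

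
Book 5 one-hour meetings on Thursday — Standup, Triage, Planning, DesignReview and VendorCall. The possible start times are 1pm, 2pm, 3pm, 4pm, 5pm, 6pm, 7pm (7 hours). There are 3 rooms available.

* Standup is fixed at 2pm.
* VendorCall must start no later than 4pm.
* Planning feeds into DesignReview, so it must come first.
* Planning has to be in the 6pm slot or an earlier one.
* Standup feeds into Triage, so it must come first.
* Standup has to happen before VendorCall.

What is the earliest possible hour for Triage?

Precedence pushes Triage to at least 3pm.
Triage at 3pm is achievable: Planning=1pm; Standup=2pm; Triage=3pm; VendorCall=3pm; DesignReview=2pm.

3pm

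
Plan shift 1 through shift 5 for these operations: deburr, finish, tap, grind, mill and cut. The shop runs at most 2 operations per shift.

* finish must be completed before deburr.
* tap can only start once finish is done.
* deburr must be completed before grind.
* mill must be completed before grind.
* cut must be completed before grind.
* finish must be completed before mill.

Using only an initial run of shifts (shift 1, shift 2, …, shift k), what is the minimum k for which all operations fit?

The precedence chain requires at least 3 distinct shifts.
With at most 2 per shift and 6 operations, at least 3 shifts are needed.
3 works (last occupied shift: shift 3): for example cut=shift 1; finish=shift 1; mill=shift 2; deburr=shift 2; tap=shift 3; grind=shift 3.

3 shifts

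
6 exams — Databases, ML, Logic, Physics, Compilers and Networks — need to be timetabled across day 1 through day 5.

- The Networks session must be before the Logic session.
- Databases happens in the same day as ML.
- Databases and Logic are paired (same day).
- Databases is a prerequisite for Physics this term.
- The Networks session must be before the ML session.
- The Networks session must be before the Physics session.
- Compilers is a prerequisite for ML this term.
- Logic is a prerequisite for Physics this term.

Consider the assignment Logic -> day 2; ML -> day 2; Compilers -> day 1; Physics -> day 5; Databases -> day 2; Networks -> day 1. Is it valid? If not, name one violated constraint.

Valid

Compilers is a prerequisite for ML this term — holds.
Databases happens in the same day as ML — holds.
The Networks session must be before the Logic session — holds.
The Networks session must be before the ML session — holds.
Databases and Logic are paired (same day) — holds.
The Networks session must be before the Physics session — holds.
Logic is a prerequisite for Physics this term — holds.
Databases is a prerequisite for Physics this term — holds.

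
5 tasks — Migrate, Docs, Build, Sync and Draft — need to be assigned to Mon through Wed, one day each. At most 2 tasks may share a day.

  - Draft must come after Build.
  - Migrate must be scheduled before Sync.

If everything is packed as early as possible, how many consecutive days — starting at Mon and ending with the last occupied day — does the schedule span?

The precedence chain requires at least 2 distinct days.
With at most 2 per day and 5 tasks, at least 3 days are needed.
3 works (last occupied day: Wed): for example Migrate -> Mon, Sync -> Tue, Draft -> Tue, Build -> Mon, Docs -> Wed.

3 days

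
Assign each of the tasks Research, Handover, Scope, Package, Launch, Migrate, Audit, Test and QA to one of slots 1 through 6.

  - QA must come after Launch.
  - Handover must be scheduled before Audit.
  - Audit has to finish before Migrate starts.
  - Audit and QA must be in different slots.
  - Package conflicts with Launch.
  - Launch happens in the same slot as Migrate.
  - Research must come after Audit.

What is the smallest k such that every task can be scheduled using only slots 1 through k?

4

The precedence chain requires at least 4 distinct slots.
4 works (last occupied slot: 4): for example Migrate in 3, Audit in 2, Scope in 1, Test in 1, Research in 3, Launch in 3, Handover in 1, Package in 1, QA in 4.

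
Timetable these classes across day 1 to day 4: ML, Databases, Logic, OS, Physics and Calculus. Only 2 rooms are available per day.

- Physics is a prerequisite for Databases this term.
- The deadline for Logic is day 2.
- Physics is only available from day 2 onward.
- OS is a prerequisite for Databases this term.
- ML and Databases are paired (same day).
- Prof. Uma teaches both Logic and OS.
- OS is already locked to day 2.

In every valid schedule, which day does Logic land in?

day 1

Logic's window is day 1–day 2.
OS is fixed at day 2, and Logic can't share a day with OS.
So Logic must be day 1.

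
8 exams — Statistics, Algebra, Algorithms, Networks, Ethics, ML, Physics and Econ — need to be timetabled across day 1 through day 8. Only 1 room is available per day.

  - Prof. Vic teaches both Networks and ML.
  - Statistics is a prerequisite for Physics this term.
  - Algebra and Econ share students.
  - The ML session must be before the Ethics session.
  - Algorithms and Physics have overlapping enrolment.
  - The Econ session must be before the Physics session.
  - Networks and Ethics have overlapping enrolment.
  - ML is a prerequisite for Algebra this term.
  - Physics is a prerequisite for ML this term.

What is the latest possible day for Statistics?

day 4

Downstream work caps Statistics at day 5.
Statistics at day 4 is achievable: Ethics=day 8, Physics=day 5, Statistics=day 4, Algorithms=day 2, Econ=day 1, Algebra=day 7, Networks=day 3, ML=day 6.
Nothing later works — the conflict and capacity constraints rule out every day after day 4.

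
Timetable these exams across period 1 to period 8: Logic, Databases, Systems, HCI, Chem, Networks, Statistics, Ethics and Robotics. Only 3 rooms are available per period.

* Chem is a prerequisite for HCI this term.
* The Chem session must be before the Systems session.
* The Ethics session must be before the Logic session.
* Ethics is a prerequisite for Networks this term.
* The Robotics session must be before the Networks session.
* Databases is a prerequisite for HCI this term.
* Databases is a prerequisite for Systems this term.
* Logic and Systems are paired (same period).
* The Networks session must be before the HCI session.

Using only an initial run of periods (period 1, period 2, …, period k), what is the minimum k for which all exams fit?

The precedence chain requires at least 3 distinct periods.
With at most 3 per period and 9 exams, at least 3 periods are needed.
3 works (last occupied period: period 3): for example Networks in period 2; Systems in period 3; Robotics in period 1; HCI in period 3; Chem in period 2; Statistics in period 2; Databases in period 1; Ethics in period 1; Logic in period 3.

3 periods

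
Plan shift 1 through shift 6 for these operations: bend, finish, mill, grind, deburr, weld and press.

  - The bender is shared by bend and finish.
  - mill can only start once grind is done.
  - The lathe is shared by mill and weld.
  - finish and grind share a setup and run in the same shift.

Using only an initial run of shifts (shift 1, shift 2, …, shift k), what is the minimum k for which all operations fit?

The precedence chain requires at least 2 distinct shifts.
2 works (last occupied shift: shift 2): for example mill -> shift 2; weld -> shift 1; bend -> shift 2; press -> shift 1; grind -> shift 1; deburr -> shift 1; finish -> shift 1.

2 shifts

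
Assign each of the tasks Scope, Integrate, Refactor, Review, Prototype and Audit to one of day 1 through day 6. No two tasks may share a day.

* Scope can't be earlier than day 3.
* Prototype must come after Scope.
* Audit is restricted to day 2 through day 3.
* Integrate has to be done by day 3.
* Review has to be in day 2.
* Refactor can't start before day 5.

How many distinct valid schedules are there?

2

Enumerating: Refactor=day 5; Audit=day 3; Integrate=day 1; Prototype=day 6; Review=day 2; Scope=day 4 | Review in day 2; Refactor in day 6; Audit in day 3; Prototype in day 5; Integrate in day 1; Scope in day 4.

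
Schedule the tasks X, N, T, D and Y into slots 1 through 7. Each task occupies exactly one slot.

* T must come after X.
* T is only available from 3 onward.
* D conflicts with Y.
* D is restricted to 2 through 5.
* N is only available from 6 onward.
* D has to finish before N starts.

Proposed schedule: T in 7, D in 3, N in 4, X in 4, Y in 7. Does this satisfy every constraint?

Invalid. N is only available from 6 onward.

T is only available from 3 onward — holds.
D has to finish before N starts — holds.
D conflicts with Y — holds.
D is restricted to 2 through 5 — holds.
N is only available from 6 onward — violated.
T must come after X — holds.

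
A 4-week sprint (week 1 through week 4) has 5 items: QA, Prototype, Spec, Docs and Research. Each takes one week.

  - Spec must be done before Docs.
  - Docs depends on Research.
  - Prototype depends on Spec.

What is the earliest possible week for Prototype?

Precedence pushes Prototype to at least week 2.
Prototype at week 2 is achievable: Spec in week 1; Docs in week 2; Prototype in week 2; Research in week 1; QA in week 1.

week 2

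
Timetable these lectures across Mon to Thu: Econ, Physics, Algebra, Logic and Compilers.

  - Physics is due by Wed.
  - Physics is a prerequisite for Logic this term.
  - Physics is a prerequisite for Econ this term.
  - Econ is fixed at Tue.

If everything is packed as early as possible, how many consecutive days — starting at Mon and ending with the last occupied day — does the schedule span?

The precedence chain requires at least 2 distinct days.
2 works (last occupied day: Tue): for example Compilers -> Mon, Logic -> Tue, Physics -> Mon, Algebra -> Mon, Econ -> Tue.

2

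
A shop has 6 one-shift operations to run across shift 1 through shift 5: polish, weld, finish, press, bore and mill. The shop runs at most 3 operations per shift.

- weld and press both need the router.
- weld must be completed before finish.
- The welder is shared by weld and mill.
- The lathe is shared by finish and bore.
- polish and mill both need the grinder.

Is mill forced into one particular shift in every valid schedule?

mill can be shift 1 (e.g. press=shift 1, polish=shift 2, mill=shift 1, finish=shift 3, weld=shift 2, bore=shift 1) or shift 2 (e.g. press in shift 2; weld in shift 1; mill in shift 2; finish in shift 2; bore in shift 1; polish in shift 1).

No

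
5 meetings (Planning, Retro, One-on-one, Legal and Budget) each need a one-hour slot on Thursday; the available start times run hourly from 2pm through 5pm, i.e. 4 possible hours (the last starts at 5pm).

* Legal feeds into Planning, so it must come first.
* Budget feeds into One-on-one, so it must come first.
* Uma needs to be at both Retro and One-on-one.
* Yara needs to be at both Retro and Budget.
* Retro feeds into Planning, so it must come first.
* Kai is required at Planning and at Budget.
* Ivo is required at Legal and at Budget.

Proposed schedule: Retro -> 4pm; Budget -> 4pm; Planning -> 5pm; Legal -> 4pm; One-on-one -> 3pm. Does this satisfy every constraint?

Legal feeds into Planning, so it must come first — holds.
Ivo is required at Legal and at Budget — violated.
Retro feeds into Planning, so it must come first — holds.
Kai is required at Planning and at Budget — holds.
Budget feeds into One-on-one, so it must come first — violated.
Uma needs to be at both Retro and One-on-one — holds.
Yara needs to be at both Retro and Budget — violated.

Invalid. Yara needs to be at both Retro and Budget.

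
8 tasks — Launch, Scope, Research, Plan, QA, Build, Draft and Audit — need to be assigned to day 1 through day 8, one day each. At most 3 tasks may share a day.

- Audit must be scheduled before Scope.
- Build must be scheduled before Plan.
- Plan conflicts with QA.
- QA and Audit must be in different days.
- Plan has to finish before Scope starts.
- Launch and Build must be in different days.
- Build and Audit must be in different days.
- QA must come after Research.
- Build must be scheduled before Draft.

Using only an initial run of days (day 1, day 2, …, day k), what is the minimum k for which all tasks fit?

The precedence chain requires at least 3 distinct days.
With at most 3 per day and 8 tasks, at least 3 days are needed.
3 works (last occupied day: day 3): for example Plan -> day 2; Audit -> day 2; QA -> day 3; Draft -> day 2; Scope -> day 3; Launch -> day 3; Research -> day 1; Build -> day 1.

3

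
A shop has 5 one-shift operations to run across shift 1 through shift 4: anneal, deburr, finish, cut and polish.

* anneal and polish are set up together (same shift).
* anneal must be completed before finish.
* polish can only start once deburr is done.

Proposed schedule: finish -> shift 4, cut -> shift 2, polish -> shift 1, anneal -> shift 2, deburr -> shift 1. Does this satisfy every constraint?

No — it violates: anneal and polish are set up together (same shift)

anneal must be completed before finish — holds.
polish can only start once deburr is done — violated.
anneal and polish are set up together (same shift) — violated.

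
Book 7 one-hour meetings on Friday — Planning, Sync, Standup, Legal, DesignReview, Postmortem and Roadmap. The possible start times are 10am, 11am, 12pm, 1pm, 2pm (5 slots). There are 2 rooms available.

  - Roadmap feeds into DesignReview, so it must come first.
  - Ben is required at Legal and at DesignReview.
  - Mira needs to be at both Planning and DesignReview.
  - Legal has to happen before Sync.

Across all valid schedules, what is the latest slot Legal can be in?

Downstream work caps Legal at 1pm.
Legal at 1pm is achievable: Standup in 11am; Legal in 1pm; Sync in 2pm; Planning in 10am; DesignReview in 11am; Roadmap in 10am; Postmortem in 12pm.

1pm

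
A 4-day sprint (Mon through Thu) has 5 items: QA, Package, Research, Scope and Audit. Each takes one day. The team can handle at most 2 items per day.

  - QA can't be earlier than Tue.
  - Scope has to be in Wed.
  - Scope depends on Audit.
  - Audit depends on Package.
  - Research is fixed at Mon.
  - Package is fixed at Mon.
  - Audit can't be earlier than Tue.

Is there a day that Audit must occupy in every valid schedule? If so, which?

Package is fixed at Mon and must come before Audit, so Audit is at least Tue.
Scope is fixed at Wed and must come after Audit, so Audit is at most Tue.
So Audit must be Tue.

Tue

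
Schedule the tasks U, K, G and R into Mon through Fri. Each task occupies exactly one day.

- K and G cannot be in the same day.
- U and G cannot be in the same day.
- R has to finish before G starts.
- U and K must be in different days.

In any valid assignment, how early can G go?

Tue

Precedence pushes G to at least Tue.
G at Tue is achievable: K -> Wed; R -> Mon; U -> Mon; G -> Tue.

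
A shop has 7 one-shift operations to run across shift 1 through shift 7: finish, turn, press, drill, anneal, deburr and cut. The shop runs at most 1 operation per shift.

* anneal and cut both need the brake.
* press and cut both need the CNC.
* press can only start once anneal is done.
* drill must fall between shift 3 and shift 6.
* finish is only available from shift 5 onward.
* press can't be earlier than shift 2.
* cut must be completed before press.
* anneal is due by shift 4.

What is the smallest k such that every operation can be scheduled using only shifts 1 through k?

7

The precedence chain requires at least 2 distinct shifts.
With at most 1 per shift and 7 operations, at least 7 shifts are needed.
finish can't be placed before shift 5, so the schedule must run through at least shift 5.
7 works (last occupied shift: shift 7): for example turn=shift 6, press=shift 4, drill=shift 3, anneal=shift 1, finish=shift 5, cut=shift 2, deburr=shift 7.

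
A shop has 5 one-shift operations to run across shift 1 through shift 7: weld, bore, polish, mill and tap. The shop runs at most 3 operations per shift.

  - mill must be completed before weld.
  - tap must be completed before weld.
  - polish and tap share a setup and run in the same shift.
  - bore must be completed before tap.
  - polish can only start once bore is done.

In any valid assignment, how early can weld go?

Precedence pushes weld to at least shift 3.
weld at shift 3 is achievable: polish=shift 2; weld=shift 3; bore=shift 1; tap=shift 2; mill=shift 1.

shift 3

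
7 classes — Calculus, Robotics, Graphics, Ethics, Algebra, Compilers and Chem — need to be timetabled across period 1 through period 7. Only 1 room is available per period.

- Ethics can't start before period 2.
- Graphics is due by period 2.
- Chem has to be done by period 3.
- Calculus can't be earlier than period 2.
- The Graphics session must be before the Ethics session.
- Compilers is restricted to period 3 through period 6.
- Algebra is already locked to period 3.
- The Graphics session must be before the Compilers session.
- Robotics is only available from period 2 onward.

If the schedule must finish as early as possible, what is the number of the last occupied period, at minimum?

7

The precedence chain requires at least 2 distinct periods.
With at most 1 per period and 7 classes, at least 7 periods are needed.
Algebra can't be placed before period 3, so the schedule must run through at least period 3.
7 works (last occupied period: period 7): for example Compilers in period 4, Algebra in period 3, Chem in period 2, Graphics in period 1, Ethics in period 5, Calculus in period 6, Robotics in period 7.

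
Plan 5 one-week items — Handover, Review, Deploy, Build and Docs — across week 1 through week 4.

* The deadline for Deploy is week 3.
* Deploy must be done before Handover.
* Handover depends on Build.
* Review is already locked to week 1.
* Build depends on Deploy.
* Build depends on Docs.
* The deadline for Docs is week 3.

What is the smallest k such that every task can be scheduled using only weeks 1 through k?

The precedence chain requires at least 3 distinct weeks.
3 works (last occupied week: week 3): for example Handover -> week 3, Docs -> week 1, Review -> week 1, Build -> week 2, Deploy -> week 1.

3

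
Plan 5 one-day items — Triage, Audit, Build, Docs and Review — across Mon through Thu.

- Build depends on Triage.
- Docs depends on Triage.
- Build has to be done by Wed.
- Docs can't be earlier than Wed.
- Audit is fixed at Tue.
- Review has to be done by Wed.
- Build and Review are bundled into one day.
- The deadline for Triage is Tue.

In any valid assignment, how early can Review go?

Tue

Review must be in the same day as Build, which can't be before Tue, so Review is at least Tue; Review's own window allows nothing later than Wed.
Review at Tue is achievable: Review -> Tue, Audit -> Tue, Build -> Tue, Triage -> Mon, Docs -> Wed.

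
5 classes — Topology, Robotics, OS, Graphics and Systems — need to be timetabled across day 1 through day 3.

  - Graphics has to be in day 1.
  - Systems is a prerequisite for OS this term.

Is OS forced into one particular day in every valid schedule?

OS can be day 2 (e.g. Robotics in day 1, Graphics in day 1, Systems in day 1, OS in day 2, Topology in day 1) or day 3 (e.g. OS=day 3; Systems=day 1; Robotics=day 1; Graphics=day 1; Topology=day 1).

No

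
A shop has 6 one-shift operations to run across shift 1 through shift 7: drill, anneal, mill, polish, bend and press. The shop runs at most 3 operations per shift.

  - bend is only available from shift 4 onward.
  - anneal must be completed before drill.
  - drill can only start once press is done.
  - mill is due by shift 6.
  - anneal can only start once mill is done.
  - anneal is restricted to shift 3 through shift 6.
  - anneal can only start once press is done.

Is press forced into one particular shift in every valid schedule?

press can be shift 1 (e.g. press -> shift 1; anneal -> shift 3; mill -> shift 1; bend -> shift 4; drill -> shift 4; polish -> shift 1) or shift 2 (e.g. mill -> shift 1; press -> shift 2; anneal -> shift 3; polish -> shift 1; bend -> shift 4; drill -> shift 4).

No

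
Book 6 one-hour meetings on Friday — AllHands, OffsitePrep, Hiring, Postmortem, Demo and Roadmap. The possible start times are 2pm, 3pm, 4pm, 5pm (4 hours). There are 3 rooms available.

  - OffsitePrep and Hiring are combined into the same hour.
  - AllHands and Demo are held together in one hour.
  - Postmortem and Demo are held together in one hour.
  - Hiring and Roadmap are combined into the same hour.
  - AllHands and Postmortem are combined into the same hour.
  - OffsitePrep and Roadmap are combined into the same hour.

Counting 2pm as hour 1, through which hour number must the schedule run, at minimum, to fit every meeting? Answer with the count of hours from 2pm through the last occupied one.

With at most 3 per hour and 6 meetings, at least 2 hours are needed.
2 works (last occupied hour: 3pm): for example AllHands=2pm, Roadmap=3pm, Hiring=3pm, Postmortem=2pm, OffsitePrep=3pm, Demo=2pm.

2 hours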